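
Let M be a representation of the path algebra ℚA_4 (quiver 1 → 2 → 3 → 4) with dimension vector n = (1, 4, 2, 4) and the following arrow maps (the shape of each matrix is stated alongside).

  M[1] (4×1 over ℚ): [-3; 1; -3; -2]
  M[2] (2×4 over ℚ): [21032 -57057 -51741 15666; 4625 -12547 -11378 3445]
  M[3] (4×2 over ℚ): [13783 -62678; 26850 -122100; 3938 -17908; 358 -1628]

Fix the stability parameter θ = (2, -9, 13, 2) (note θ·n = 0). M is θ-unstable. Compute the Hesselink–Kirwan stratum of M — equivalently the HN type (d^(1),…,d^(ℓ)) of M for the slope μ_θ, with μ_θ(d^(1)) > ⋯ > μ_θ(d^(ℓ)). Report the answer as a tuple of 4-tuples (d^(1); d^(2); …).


Interval decomposition of M: I[1,4], I[2,2]^2, I[2,3], I[4,4]^3.
HN type (ℓ=5): μ^(1)=13; μ^(2)=15/2; μ^(3)=2; μ^(4)=-7/2; μ^(5)=-9

((0, 0, 1, 0); (0, 0, 1, 1); (0, 0, 0, 3); (1, 1, 0, 0); (0, 3, 0, 0))


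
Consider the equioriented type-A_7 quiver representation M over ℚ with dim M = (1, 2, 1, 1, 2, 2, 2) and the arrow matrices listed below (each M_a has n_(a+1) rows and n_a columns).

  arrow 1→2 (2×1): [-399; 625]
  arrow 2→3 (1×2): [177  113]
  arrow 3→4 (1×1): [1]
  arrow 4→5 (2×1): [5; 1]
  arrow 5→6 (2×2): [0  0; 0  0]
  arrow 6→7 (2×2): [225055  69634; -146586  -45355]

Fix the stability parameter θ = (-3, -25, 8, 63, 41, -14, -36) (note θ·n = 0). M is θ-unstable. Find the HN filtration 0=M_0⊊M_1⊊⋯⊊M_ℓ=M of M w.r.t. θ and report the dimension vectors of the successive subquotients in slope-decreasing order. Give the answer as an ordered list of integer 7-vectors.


Barcode: M ≅ I[1,5], I[2,2], I[5,5], I[6,7]^2. HN layers by μ_θ (5 steps, strictly decreasing):
  μ^(1)=52; μ^(2)=41; μ^(3)=8; μ^(4)=-14; μ^(5)=-25

((0, 0, 0, 1, 1, 0, 0); (0, 0, 0, 0, 1, 0, 0); (0, 0, 1, 0, 0, 0, 0); (1, 1, 0, 0, 0, 0, 0); (0, 1, 0, 0, 0, 2, 2))


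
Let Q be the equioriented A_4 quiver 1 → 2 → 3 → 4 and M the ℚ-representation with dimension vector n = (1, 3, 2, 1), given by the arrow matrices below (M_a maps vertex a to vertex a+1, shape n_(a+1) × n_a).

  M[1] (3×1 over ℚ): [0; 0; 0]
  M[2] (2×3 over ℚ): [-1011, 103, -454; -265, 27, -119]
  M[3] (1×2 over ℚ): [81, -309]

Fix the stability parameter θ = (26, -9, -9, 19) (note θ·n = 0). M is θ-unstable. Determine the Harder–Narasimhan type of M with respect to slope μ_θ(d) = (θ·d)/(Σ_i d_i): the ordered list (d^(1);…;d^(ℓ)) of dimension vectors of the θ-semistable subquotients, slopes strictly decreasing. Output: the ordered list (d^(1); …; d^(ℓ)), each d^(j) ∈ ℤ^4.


Interval decomposition of M: I[1,1], I[2,2], I[2,3], I[2,4].
HN type (ℓ=3): μ^(1)=26; μ^(2)=19; μ^(3)=-9

((1, 0, 0, 0); (0, 0, 0, 1); (0, 3, 2, 0))


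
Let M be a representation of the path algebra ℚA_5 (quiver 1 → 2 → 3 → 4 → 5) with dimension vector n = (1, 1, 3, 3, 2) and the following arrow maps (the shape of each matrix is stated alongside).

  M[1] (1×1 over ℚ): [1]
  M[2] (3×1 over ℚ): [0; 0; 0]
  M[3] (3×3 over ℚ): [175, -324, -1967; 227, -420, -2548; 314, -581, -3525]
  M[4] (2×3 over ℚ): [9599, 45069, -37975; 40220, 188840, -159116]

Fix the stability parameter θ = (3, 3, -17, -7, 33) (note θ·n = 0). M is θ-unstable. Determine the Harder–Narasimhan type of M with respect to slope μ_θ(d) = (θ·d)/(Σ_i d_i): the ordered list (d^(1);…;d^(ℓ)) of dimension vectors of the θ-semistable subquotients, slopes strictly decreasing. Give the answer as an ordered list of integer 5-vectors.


Via rank(M_{q-1}∘⋯∘M_p): M ≅ I[1,2], I[3,4], I[3,5]^2.
μ_θ-semistable layers: μ^(1)=33; μ^(2)=3; μ^(3)=-7; μ^(4)=-17

((0, 0, 0, 0, 2); (1, 1, 0, 0, 0); (0, 0, 0, 3, 0); (0, 0, 3, 0, 0))


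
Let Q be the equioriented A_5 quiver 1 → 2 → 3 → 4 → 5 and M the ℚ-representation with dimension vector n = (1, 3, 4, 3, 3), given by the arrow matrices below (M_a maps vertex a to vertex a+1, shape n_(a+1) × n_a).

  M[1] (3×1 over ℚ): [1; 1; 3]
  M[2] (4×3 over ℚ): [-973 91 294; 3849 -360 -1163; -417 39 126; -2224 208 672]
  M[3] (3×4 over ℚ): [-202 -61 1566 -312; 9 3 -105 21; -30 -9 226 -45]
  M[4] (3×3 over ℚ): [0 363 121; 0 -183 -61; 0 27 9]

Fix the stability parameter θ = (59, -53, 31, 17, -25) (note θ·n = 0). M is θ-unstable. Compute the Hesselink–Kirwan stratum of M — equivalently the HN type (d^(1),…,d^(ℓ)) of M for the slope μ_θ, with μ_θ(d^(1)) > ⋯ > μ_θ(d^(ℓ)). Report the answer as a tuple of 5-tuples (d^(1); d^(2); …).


Via rank(M_{q-1}∘⋯∘M_p): M ≅ I[1,2], I[2,3], I[2,4], I[3,4], I[3,5], I[5,5]^2.
μ_θ-semistable layers: μ^(1)=31; μ^(2)=24; μ^(3)=23/3; μ^(4)=3; μ^(5)=-25; μ^(6)=-53

((0, 0, 1, 0, 0); (0, 0, 2, 2, 0); (0, 0, 1, 1, 1); (1, 1, 0, 0, 0); (0, 0, 0, 0, 2); (0, 2, 0, 0, 0))


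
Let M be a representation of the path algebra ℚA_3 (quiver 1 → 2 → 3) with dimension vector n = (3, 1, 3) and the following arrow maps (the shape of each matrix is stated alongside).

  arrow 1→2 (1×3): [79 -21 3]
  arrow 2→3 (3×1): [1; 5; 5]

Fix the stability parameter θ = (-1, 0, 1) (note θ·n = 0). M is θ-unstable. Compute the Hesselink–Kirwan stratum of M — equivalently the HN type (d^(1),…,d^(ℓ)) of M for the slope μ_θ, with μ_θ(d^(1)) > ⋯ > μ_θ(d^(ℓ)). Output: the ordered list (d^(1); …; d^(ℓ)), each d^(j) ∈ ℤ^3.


Interval decomposition of M: I[1,1]^2, I[1,3], I[3,3]^2.
HN type (ℓ=3): μ^(1)=1; μ^(2)=0; μ^(3)=-1

((0, 0, 3); (0, 1, 0); (3, 0, 0))


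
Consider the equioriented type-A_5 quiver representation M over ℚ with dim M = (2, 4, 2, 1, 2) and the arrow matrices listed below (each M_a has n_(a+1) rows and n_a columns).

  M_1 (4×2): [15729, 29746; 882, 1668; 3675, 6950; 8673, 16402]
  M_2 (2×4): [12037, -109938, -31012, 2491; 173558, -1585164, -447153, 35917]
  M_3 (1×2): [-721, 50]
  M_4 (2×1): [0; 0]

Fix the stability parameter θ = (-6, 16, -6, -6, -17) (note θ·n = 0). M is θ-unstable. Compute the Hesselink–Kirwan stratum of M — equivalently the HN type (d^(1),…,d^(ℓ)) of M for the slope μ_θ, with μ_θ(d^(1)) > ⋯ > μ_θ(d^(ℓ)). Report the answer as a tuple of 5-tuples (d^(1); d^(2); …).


Interval decomposition of M: I[1,1], I[1,2], I[2,2], I[2,3], I[2,4], I[5,5]^2.
HN type (ℓ=5): μ^(1)=16; μ^(2)=5; μ^(3)=4/3; μ^(4)=-6; μ^(5)=-17

((0, 2, 0, 0, 0); (0, 1, 1, 0, 0); (0, 1, 1, 1, 0); (2, 0, 0, 0, 0); (0, 0, 0, 0, 2))


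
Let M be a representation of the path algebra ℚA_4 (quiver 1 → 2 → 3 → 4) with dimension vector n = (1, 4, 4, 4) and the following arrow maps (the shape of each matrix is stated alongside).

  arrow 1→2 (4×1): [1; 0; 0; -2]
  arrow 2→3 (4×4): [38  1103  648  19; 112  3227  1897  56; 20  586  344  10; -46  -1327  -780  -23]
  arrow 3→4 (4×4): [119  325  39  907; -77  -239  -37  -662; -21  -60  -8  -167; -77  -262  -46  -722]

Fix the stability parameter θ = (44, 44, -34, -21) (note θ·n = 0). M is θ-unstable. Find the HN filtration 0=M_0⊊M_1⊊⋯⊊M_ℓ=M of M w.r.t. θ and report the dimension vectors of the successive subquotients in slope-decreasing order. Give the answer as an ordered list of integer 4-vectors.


Interval decomposition of M: I[1,2], I[2,2], I[2,4]^2, I[3,3], I[3,4], I[4,4].
HN type (ℓ=4): μ^(1)=44; μ^(2)=-11/3; μ^(3)=-21; μ^(4)=-34

((1, 2, 0, 0); (0, 2, 2, 2); (0, 0, 0, 2); (0, 0, 2, 0))


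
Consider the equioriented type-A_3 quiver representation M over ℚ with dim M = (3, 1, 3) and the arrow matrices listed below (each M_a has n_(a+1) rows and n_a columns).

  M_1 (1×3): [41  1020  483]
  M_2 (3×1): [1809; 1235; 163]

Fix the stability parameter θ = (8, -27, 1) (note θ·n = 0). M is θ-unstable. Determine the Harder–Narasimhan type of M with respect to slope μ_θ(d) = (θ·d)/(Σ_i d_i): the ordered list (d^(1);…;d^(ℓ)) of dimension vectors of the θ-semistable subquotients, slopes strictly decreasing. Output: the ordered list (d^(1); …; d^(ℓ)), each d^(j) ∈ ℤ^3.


Barcode: M ≅ I[1,1]^2, I[1,3], I[3,3]^2. HN layers by μ_θ (3 steps, strictly decreasing):
  μ^(1)=8; μ^(2)=1; μ^(3)=-19/2

((2, 0, 0); (0, 0, 3); (1, 1, 0))


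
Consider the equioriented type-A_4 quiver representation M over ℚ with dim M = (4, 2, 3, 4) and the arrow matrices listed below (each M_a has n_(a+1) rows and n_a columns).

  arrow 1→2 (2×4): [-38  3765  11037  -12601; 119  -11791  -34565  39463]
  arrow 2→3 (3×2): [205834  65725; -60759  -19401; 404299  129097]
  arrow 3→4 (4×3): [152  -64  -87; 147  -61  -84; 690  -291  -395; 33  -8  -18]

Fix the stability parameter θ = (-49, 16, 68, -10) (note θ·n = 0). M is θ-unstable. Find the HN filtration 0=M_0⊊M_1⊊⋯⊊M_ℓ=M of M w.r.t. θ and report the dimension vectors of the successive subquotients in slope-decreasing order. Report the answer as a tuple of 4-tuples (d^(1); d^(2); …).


Via rank(M_{q-1}∘⋯∘M_p): M ≅ I[1,1]^2, I[1,4]^2, I[3,4], I[4,4].
μ_θ-semistable layers: μ^(1)=29; μ^(2)=16; μ^(3)=-10; μ^(4)=-49

((0, 0, 3, 3); (0, 2, 0, 0); (0, 0, 0, 1); (4, 0, 0, 0))


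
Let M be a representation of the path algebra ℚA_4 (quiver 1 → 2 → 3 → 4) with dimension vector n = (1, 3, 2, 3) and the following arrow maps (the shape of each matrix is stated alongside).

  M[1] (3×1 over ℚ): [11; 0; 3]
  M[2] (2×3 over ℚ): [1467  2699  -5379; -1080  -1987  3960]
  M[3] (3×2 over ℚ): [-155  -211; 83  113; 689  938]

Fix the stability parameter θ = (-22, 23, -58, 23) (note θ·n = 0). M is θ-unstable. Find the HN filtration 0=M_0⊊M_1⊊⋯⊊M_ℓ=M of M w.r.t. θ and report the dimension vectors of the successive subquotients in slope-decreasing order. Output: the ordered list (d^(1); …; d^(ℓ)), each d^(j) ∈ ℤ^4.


Barcode: M ≅ I[1,2], I[2,4]^2, I[4,4]. HN layers by μ_θ (3 steps, strictly decreasing):
  μ^(1)=23; μ^(2)=-35/2; μ^(3)=-22

((0, 1, 0, 3); (0, 2, 2, 0); (1, 0, 0, 0))


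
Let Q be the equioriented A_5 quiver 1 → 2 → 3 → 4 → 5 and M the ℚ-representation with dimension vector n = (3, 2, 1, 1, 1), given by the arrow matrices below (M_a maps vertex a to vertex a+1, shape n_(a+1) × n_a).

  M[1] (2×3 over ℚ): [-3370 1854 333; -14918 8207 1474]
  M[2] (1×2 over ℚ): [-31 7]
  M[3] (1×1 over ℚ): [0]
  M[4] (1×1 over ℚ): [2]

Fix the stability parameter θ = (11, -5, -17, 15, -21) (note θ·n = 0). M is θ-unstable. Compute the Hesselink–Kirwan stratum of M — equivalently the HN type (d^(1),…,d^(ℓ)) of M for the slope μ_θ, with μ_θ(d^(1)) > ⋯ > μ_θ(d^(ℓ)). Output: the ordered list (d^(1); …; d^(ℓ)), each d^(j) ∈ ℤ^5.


Interval decomposition of M: I[1,1], I[1,2], I[1,3], I[4,5].
HN type (ℓ=4): μ^(1)=11; μ^(2)=3; μ^(3)=-3; μ^(4)=-11/3

((1, 0, 0, 0, 0); (1, 1, 0, 0, 0); (0, 0, 0, 1, 1); (1, 1, 1, 0, 0))


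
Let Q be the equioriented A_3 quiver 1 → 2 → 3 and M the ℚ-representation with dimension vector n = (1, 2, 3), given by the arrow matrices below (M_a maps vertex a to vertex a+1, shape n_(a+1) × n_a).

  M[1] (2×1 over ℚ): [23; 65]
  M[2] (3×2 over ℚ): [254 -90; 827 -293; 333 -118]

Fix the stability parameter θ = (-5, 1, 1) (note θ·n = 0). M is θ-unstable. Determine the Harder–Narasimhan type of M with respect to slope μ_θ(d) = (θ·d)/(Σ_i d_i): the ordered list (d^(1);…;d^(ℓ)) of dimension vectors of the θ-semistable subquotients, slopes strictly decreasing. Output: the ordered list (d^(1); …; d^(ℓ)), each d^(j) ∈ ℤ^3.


Via rank(M_{q-1}∘⋯∘M_p): M ≅ I[1,3], I[2,3], I[3,3].
μ_θ-semistable layers: μ^(1)=1; μ^(2)=-5

((0, 2, 3); (1, 0, 0))


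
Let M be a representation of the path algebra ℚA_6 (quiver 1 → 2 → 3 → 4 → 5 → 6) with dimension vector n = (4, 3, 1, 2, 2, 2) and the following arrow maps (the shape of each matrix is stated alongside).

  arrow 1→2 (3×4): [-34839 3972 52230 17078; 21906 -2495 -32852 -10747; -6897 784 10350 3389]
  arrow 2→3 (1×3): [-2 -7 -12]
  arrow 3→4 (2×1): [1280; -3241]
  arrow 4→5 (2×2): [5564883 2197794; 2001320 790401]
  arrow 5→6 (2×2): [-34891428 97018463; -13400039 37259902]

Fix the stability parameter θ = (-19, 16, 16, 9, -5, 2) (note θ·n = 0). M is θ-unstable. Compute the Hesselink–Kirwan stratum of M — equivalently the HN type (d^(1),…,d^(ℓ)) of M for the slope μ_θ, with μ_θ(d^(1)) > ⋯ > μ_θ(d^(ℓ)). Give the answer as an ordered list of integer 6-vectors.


Via rank(M_{q-1}∘⋯∘M_p): M ≅ I[1,1], I[1,2]^2, I[1,6], I[4,6].
μ_θ-semistable layers: μ^(1)=16; μ^(2)=38/5; μ^(3)=2; μ^(4)=-19

((0, 2, 0, 0, 0, 0); (0, 1, 1, 1, 1, 1); (0, 0, 0, 1, 1, 1); (4, 0, 0, 0, 0, 0))


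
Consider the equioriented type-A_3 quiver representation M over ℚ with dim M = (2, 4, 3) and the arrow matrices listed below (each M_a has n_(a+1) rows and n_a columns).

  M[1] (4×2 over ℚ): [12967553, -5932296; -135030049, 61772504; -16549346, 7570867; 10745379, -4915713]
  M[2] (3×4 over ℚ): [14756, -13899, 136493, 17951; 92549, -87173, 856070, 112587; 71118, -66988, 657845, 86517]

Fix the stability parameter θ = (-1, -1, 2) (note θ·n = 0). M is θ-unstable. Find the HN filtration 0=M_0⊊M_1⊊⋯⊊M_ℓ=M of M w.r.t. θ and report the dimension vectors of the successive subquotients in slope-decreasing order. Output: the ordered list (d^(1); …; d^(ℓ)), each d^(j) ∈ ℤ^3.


Barcode: M ≅ I[1,3]^2, I[2,2], I[2,3]. HN layers by μ_θ (2 steps, strictly decreasing):
  μ^(1)=2; μ^(2)=-1

((0, 0, 3); (2, 4, 0))


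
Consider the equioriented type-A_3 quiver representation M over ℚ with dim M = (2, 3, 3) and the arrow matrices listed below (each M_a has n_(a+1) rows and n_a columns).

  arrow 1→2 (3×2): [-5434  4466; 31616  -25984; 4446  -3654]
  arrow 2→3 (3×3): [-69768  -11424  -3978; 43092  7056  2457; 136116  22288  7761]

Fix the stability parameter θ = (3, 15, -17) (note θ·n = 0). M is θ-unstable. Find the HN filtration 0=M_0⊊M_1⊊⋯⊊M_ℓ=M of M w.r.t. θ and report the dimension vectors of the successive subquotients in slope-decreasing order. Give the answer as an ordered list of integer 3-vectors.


Interval decomposition of M: I[1,1], I[1,3], I[2,2]^2, I[3,3]^2.
HN type (ℓ=4): μ^(1)=15; μ^(2)=3; μ^(3)=1/3; μ^(4)=-17

((0, 2, 0); (1, 0, 0); (1, 1, 1); (0, 0, 2))


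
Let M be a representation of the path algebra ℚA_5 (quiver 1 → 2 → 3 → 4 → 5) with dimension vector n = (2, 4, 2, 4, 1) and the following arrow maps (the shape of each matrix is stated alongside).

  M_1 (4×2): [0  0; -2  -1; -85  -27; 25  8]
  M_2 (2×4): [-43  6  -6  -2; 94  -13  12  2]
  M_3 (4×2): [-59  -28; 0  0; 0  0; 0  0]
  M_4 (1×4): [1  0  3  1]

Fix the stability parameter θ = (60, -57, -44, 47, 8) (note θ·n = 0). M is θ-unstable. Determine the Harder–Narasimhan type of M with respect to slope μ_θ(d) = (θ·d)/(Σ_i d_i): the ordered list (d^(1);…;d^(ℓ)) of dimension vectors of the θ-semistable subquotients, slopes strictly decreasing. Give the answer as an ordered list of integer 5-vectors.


Barcode: M ≅ I[1,2], I[1,3], I[2,2], I[2,5], I[4,4]^3. HN layers by μ_θ (6 steps, strictly decreasing):
  μ^(1)=47; μ^(2)=55/2; μ^(3)=3/2; μ^(4)=-41/3; μ^(5)=-44; μ^(6)=-57

((0, 0, 0, 3, 0); (0, 0, 0, 1, 1); (1, 1, 0, 0, 0); (1, 1, 1, 0, 0); (0, 0, 1, 0, 0); (0, 2, 0, 0, 0))


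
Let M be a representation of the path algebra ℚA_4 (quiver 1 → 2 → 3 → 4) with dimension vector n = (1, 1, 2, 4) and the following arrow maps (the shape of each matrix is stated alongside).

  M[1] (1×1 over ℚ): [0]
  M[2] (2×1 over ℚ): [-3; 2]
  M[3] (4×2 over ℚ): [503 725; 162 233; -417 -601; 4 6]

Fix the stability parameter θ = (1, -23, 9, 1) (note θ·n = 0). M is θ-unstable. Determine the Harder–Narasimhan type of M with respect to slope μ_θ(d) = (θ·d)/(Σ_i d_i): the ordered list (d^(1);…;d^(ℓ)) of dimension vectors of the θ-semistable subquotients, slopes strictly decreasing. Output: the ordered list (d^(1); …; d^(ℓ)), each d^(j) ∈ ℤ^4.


Interval decomposition of M: I[1,1], I[2,4], I[3,4], I[4,4]^2.
HN type (ℓ=3): μ^(1)=5; μ^(2)=1; μ^(3)=-23

((0, 0, 2, 2); (1, 0, 0, 2); (0, 1, 0, 0))


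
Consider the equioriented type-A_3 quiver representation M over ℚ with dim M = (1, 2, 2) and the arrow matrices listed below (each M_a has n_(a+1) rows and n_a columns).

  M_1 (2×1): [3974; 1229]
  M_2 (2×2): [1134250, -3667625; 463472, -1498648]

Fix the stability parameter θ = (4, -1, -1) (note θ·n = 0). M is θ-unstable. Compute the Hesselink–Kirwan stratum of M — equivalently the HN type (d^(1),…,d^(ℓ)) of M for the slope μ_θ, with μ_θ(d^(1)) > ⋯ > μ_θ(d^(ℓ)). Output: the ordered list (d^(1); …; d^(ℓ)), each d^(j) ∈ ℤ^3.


Via rank(M_{q-1}∘⋯∘M_p): M ≅ I[1,3], I[2,2], I[3,3].
μ_θ-semistable layers: μ^(1)=2/3; μ^(2)=-1

((1, 1, 1); (0, 1, 1))


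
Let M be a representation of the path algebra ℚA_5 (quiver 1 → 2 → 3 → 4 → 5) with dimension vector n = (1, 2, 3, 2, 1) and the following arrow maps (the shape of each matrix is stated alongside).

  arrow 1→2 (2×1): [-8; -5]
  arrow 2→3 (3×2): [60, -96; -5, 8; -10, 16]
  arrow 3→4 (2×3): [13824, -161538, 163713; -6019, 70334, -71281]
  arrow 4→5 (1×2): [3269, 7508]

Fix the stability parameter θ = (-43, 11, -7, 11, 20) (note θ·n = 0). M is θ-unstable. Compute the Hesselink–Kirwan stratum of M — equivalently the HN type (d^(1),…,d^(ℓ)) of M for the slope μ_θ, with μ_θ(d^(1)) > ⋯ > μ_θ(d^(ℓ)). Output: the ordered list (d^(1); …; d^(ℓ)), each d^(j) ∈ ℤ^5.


Interval decomposition of M: I[1,2], I[2,3], I[3,4], I[3,5].
HN type (ℓ=5): μ^(1)=20; μ^(2)=11; μ^(3)=2; μ^(4)=-7; μ^(5)=-43

((0, 0, 0, 0, 1); (0, 1, 0, 2, 0); (0, 1, 1, 0, 0); (0, 0, 2, 0, 0); (1, 0, 0, 0, 0))


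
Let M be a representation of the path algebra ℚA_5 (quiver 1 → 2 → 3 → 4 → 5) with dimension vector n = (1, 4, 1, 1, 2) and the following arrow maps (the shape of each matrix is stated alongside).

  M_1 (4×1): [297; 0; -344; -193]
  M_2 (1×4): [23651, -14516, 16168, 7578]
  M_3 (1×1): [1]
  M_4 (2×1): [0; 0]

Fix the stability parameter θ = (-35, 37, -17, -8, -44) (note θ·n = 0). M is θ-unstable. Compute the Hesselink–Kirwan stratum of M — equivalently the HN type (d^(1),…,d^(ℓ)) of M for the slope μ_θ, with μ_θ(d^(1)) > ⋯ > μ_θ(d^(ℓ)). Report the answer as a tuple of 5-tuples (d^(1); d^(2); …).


Interval decomposition of M: I[1,4], I[2,2]^3, I[5,5]^2.
HN type (ℓ=4): μ^(1)=37; μ^(2)=4; μ^(3)=-35; μ^(4)=-44

((0, 3, 0, 0, 0); (0, 1, 1, 1, 0); (1, 0, 0, 0, 0); (0, 0, 0, 0, 2))


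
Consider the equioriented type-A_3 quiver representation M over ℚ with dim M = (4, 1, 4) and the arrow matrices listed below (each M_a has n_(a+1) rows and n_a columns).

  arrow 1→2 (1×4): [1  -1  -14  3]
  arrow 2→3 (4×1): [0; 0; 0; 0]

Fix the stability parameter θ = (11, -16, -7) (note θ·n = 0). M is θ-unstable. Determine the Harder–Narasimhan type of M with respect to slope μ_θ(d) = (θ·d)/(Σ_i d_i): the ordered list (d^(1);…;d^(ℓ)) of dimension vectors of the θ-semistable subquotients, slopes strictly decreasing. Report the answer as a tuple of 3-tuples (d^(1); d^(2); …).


Via rank(M_{q-1}∘⋯∘M_p): M ≅ I[1,1]^3, I[1,2], I[3,3]^4.
μ_θ-semistable layers: μ^(1)=11; μ^(2)=-5/2; μ^(3)=-7

((3, 0, 0); (1, 1, 0); (0, 0, 4))


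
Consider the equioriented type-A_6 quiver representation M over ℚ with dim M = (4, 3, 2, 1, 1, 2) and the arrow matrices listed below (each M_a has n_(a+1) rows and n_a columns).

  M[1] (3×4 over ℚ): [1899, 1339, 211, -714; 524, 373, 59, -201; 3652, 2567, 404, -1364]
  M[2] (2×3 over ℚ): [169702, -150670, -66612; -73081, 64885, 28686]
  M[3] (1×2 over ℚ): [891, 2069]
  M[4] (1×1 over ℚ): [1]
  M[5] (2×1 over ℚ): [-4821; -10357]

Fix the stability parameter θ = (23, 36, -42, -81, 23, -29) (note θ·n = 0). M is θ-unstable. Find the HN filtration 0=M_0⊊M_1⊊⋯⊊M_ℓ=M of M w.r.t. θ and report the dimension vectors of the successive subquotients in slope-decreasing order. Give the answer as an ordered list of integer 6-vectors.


Via rank(M_{q-1}∘⋯∘M_p): M ≅ I[1,1], I[1,2]^2, I[1,6], I[3,3], I[6,6].
μ_θ-semistable layers: μ^(1)=36; μ^(2)=23; μ^(3)=-3; μ^(4)=-16; μ^(5)=-29; μ^(6)=-42

((0, 2, 0, 0, 0, 0); (3, 0, 0, 0, 0, 0); (0, 0, 0, 0, 1, 1); (1, 1, 1, 1, 0, 0); (0, 0, 0, 0, 0, 1); (0, 0, 1, 0, 0, 0))


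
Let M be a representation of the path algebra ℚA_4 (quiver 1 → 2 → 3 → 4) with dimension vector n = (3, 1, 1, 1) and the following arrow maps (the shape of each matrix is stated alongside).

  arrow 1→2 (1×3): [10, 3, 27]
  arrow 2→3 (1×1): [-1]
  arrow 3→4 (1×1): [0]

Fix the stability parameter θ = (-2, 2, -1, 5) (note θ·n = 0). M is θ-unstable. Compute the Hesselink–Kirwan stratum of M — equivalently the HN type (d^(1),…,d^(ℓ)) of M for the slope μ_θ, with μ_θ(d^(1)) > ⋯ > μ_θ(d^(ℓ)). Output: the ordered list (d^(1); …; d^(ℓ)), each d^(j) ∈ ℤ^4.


Interval decomposition of M: I[1,1]^2, I[1,3], I[4,4].
HN type (ℓ=3): μ^(1)=5; μ^(2)=1/2; μ^(3)=-2

((0, 0, 0, 1); (0, 1, 1, 0); (3, 0, 0, 0))


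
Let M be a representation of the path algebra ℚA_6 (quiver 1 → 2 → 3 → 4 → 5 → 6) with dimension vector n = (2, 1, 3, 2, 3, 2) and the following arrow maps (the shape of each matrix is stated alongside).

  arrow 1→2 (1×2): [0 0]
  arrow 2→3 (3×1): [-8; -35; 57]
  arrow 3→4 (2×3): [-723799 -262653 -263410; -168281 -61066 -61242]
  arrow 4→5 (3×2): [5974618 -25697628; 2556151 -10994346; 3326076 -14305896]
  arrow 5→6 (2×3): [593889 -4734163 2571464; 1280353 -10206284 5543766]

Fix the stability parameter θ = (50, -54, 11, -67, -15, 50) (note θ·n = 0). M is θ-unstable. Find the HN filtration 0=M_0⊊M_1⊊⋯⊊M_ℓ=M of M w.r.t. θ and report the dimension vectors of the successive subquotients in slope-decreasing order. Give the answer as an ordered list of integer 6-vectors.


Interval decomposition of M: I[1,1]^2, I[2,6], I[3,3], I[3,4], I[5,5], I[5,6].
HN type (ℓ=5): μ^(1)=50; μ^(2)=11; μ^(3)=-15; μ^(4)=-28; μ^(5)=-54

((2, 0, 0, 0, 0, 2); (0, 0, 1, 0, 0, 0); (0, 0, 0, 0, 3, 0); (0, 0, 2, 2, 0, 0); (0, 1, 0, 0, 0, 0))


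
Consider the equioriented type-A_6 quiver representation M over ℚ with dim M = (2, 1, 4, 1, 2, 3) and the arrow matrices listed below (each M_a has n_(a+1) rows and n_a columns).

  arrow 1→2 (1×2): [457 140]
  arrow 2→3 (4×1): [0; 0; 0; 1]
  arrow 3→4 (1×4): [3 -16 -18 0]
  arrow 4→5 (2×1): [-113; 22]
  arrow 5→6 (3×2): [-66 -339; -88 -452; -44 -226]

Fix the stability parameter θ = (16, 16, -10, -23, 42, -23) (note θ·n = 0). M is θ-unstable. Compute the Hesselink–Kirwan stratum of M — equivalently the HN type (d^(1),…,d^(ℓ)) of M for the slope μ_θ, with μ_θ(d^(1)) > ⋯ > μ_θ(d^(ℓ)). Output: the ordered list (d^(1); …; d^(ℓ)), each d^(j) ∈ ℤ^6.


Via rank(M_{q-1}∘⋯∘M_p): M ≅ I[1,1], I[1,3], I[3,3]^2, I[3,5], I[5,6], I[6,6]^2.
μ_θ-semistable layers: μ^(1)=42; μ^(2)=16; μ^(3)=19/2; μ^(4)=22/3; μ^(5)=-10; μ^(6)=-33/2; μ^(7)=-23

((0, 0, 0, 0, 1, 0); (1, 0, 0, 0, 0, 0); (0, 0, 0, 0, 1, 1); (1, 1, 1, 0, 0, 0); (0, 0, 2, 0, 0, 0); (0, 0, 1, 1, 0, 0); (0, 0, 0, 0, 0, 2))


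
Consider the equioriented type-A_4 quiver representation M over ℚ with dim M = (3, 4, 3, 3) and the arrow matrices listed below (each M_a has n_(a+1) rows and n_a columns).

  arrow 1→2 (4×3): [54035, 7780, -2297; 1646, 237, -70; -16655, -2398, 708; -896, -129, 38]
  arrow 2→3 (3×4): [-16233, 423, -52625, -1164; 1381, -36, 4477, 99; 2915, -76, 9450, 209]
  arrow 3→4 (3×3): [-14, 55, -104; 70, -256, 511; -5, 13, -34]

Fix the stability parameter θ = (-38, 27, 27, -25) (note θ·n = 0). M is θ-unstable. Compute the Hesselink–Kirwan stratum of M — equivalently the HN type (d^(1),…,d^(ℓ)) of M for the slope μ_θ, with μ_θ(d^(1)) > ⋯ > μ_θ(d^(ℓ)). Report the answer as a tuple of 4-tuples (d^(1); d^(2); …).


Interval decomposition of M: I[1,2], I[1,4]^2, I[2,4].
HN type (ℓ=3): μ^(1)=27; μ^(2)=29/3; μ^(3)=-38

((0, 1, 0, 0); (0, 3, 3, 3); (3, 0, 0, 0))


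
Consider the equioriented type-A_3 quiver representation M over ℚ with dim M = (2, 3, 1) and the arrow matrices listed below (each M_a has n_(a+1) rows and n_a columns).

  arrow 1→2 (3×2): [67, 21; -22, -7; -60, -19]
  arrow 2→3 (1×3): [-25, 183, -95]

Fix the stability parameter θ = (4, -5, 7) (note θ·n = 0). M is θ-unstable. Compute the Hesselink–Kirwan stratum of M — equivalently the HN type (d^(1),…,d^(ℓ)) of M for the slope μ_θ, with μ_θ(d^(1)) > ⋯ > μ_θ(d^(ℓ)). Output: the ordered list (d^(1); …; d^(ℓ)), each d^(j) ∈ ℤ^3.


Interval decomposition of M: I[1,2], I[1,3], I[2,2].
HN type (ℓ=3): μ^(1)=7; μ^(2)=-1/2; μ^(3)=-5

((0, 0, 1); (2, 2, 0); (0, 1, 0))


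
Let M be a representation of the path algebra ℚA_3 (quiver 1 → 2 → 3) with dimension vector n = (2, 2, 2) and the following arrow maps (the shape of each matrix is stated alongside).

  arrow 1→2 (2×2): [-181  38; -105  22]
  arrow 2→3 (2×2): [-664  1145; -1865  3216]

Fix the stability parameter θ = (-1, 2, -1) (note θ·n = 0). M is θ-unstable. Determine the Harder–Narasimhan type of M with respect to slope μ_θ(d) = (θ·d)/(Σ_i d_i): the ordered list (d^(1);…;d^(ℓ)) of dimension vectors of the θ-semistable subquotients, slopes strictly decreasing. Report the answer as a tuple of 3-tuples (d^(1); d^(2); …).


Via rank(M_{q-1}∘⋯∘M_p): M ≅ I[1,3]^2.
μ_θ-semistable layers: μ^(1)=1/2; μ^(2)=-1

((0, 2, 2); (2, 0, 0))


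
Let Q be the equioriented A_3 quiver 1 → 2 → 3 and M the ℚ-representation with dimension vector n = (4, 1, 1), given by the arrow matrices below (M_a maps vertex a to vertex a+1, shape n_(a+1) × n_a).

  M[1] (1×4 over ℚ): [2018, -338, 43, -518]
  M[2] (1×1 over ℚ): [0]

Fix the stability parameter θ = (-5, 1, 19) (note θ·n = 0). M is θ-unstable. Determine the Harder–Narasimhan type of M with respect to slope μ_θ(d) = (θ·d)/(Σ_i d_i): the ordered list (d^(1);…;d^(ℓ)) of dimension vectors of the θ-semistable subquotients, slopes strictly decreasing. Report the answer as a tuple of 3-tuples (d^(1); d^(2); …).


Interval decomposition of M: I[1,1]^3, I[1,2], I[3,3].
HN type (ℓ=3): μ^(1)=19; μ^(2)=1; μ^(3)=-5

((0, 0, 1); (0, 1, 0); (4, 0, 0))


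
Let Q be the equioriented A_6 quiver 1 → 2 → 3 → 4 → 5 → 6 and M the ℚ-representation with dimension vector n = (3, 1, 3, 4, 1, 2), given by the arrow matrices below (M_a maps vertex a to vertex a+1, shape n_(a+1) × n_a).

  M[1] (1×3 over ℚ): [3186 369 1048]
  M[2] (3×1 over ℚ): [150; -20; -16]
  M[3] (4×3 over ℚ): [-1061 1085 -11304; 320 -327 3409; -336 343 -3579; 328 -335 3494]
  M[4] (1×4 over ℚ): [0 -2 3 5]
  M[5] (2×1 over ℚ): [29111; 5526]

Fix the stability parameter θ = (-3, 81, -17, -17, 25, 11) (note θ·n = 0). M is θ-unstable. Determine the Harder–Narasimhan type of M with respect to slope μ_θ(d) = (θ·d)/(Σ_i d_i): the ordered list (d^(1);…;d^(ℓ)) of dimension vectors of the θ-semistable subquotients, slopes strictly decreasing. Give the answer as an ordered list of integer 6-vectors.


Via rank(M_{q-1}∘⋯∘M_p): M ≅ I[1,1]^2, I[1,4], I[3,4], I[3,6], I[4,4], I[6,6].
μ_θ-semistable layers: μ^(1)=18; μ^(2)=47/3; μ^(3)=11; μ^(4)=-3; μ^(5)=-17

((0, 0, 0, 0, 1, 1); (0, 1, 1, 1, 0, 0); (0, 0, 0, 0, 0, 1); (3, 0, 0, 0, 0, 0); (0, 0, 2, 3, 0, 0))


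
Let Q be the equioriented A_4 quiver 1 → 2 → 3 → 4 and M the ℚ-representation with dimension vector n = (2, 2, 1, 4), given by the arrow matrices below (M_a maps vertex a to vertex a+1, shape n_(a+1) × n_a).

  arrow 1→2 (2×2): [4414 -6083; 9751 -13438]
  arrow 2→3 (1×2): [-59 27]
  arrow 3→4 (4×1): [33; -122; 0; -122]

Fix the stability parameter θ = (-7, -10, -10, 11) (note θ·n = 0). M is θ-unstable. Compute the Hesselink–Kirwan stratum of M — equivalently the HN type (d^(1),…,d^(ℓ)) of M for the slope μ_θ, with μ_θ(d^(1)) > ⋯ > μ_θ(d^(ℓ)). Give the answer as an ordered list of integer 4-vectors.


Interval decomposition of M: I[1,2], I[1,4], I[4,4]^3.
HN type (ℓ=3): μ^(1)=11; μ^(2)=-17/2; μ^(3)=-9

((0, 0, 0, 4); (1, 1, 0, 0); (1, 1, 1, 0))


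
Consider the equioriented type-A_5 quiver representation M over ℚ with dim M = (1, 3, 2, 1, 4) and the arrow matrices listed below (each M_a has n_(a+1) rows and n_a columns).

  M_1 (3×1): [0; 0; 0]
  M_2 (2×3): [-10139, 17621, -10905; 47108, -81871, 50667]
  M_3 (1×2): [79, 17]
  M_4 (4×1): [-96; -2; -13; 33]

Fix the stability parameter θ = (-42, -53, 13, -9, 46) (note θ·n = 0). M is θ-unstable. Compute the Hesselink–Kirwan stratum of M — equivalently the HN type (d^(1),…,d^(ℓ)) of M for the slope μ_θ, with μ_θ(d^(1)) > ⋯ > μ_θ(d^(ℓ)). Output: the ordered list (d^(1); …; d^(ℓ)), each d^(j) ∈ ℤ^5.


Via rank(M_{q-1}∘⋯∘M_p): M ≅ I[1,1], I[2,2], I[2,3], I[2,5], I[5,5]^3.
μ_θ-semistable layers: μ^(1)=46; μ^(2)=13; μ^(3)=2; μ^(4)=-42; μ^(5)=-53

((0, 0, 0, 0, 4); (0, 0, 1, 0, 0); (0, 0, 1, 1, 0); (1, 0, 0, 0, 0); (0, 3, 0, 0, 0))


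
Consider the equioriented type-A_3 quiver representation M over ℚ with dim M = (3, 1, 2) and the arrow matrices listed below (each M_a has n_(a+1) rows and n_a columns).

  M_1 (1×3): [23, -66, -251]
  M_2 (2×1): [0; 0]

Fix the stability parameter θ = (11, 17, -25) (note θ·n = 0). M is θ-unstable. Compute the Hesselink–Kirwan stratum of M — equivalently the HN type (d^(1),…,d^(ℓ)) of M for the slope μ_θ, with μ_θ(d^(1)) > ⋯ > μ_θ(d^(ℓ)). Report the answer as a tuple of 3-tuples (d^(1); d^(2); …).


Via rank(M_{q-1}∘⋯∘M_p): M ≅ I[1,1]^2, I[1,2], I[3,3]^2.
μ_θ-semistable layers: μ^(1)=17; μ^(2)=11; μ^(3)=-25

((0, 1, 0); (3, 0, 0); (0, 0, 2))


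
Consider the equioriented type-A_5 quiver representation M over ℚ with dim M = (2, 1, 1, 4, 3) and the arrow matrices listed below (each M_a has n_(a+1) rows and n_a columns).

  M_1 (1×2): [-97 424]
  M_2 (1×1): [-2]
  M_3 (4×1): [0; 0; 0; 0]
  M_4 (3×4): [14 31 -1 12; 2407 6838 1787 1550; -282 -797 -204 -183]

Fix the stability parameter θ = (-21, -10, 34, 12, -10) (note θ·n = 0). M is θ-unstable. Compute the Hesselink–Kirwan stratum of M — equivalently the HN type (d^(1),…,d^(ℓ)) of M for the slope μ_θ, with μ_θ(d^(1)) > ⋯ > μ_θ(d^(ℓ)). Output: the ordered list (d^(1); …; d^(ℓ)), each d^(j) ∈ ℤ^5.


Barcode: M ≅ I[1,1], I[1,3], I[4,4], I[4,5]^3. HN layers by μ_θ (5 steps, strictly decreasing):
  μ^(1)=34; μ^(2)=12; μ^(3)=1; μ^(4)=-10; μ^(5)=-21

((0, 0, 1, 0, 0); (0, 0, 0, 1, 0); (0, 0, 0, 3, 3); (0, 1, 0, 0, 0); (2, 0, 0, 0, 0))


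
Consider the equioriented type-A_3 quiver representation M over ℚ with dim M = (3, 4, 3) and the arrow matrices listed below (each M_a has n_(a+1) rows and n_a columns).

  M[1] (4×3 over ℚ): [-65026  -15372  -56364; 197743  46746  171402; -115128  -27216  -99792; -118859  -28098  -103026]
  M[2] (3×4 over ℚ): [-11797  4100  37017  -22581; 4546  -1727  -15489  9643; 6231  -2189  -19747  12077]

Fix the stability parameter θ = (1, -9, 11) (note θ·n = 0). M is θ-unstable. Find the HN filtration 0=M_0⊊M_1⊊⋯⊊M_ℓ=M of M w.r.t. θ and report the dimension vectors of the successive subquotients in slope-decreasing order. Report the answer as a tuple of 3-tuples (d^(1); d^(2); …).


Via rank(M_{q-1}∘⋯∘M_p): M ≅ I[1,1]^2, I[1,3], I[2,2], I[2,3]^2.
μ_θ-semistable layers: μ^(1)=11; μ^(2)=1; μ^(3)=-4; μ^(4)=-9

((0, 0, 3); (2, 0, 0); (1, 1, 0); (0, 3, 0))


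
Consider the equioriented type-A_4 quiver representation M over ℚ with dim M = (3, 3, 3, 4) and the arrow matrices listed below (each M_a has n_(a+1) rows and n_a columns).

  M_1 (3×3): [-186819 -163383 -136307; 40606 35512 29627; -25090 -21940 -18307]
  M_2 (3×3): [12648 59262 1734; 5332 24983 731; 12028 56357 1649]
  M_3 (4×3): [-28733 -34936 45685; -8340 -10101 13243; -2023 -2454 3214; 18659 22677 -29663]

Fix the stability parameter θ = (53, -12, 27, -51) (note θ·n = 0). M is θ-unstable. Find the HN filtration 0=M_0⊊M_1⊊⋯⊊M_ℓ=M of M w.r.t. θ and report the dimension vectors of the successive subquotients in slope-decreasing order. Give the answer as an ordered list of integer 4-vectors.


Interval decomposition of M: I[1,1], I[1,2]^2, I[2,4], I[3,4]^2, I[4,4].
HN type (ℓ=4): μ^(1)=53; μ^(2)=41/2; μ^(3)=-12; μ^(4)=-51

((1, 0, 0, 0); (2, 2, 0, 0); (0, 1, 3, 3); (0, 0, 0, 1))


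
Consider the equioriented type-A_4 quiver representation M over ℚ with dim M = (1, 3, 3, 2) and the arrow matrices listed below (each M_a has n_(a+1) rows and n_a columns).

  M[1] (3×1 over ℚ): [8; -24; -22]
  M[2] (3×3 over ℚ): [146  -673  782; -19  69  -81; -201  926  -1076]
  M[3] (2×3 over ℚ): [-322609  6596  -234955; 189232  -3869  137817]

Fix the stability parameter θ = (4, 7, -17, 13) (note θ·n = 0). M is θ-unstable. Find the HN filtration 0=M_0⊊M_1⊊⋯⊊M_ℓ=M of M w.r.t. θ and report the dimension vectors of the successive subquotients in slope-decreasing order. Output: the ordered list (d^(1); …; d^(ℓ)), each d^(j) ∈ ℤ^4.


Interval decomposition of M: I[1,4], I[2,3], I[2,4].
HN type (ℓ=3): μ^(1)=13; μ^(2)=-2; μ^(3)=-5

((0, 0, 0, 2); (1, 1, 1, 0); (0, 2, 2, 0))


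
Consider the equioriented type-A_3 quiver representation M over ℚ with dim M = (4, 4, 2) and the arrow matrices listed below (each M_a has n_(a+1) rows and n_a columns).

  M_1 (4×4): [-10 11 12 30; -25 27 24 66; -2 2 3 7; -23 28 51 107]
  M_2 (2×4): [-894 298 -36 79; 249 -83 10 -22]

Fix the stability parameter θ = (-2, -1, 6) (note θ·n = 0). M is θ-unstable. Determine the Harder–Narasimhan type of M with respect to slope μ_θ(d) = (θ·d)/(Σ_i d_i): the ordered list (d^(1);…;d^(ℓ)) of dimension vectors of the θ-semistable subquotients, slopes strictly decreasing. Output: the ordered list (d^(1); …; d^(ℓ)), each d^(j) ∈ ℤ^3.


Barcode: M ≅ I[1,2]^2, I[1,3]^2. HN layers by μ_θ (3 steps, strictly decreasing):
  μ^(1)=6; μ^(2)=-1; μ^(3)=-2

((0, 0, 2); (0, 4, 0); (4, 0, 0))


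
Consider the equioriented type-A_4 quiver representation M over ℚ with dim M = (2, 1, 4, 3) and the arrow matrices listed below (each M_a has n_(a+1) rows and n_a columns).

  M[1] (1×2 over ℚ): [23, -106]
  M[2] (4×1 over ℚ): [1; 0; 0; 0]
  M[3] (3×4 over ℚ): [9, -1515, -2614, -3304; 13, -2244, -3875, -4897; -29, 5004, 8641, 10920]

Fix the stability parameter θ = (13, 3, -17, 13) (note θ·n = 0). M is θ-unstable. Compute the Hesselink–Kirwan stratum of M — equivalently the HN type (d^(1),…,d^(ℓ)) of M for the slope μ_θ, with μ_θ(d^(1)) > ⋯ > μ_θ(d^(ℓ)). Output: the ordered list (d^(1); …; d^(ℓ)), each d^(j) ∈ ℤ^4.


Interval decomposition of M: I[1,1], I[1,4], I[3,3], I[3,4]^2.
HN type (ℓ=3): μ^(1)=13; μ^(2)=-1/3; μ^(3)=-17

((1, 0, 0, 3); (1, 1, 1, 0); (0, 0, 3, 0))


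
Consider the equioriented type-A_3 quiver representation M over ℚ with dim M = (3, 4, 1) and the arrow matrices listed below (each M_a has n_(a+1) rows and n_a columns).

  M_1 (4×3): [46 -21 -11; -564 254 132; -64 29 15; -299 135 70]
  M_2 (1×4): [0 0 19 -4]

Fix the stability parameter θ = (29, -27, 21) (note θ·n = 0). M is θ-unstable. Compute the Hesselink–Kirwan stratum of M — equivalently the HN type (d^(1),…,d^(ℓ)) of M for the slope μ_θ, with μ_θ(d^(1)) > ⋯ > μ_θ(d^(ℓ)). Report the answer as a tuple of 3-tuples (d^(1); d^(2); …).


Via rank(M_{q-1}∘⋯∘M_p): M ≅ I[1,2]^2, I[1,3], I[2,2].
μ_θ-semistable layers: μ^(1)=21; μ^(2)=1; μ^(3)=-27

((0, 0, 1); (3, 3, 0); (0, 1, 0))


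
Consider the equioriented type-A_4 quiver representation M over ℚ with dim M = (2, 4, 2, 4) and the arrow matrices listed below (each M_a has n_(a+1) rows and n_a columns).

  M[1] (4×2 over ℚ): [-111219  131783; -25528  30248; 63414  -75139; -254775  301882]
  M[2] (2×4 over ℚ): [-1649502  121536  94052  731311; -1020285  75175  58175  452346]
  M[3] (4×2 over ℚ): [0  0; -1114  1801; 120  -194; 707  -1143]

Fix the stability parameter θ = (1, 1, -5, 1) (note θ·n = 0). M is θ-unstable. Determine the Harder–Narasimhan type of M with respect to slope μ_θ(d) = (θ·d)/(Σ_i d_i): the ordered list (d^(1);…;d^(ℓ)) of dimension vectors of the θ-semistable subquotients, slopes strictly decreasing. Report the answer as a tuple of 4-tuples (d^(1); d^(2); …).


Via rank(M_{q-1}∘⋯∘M_p): M ≅ I[1,4]^2, I[2,2]^2, I[4,4]^2.
μ_θ-semistable layers: μ^(1)=1; μ^(2)=-1

((0, 2, 0, 4); (2, 2, 2, 0))


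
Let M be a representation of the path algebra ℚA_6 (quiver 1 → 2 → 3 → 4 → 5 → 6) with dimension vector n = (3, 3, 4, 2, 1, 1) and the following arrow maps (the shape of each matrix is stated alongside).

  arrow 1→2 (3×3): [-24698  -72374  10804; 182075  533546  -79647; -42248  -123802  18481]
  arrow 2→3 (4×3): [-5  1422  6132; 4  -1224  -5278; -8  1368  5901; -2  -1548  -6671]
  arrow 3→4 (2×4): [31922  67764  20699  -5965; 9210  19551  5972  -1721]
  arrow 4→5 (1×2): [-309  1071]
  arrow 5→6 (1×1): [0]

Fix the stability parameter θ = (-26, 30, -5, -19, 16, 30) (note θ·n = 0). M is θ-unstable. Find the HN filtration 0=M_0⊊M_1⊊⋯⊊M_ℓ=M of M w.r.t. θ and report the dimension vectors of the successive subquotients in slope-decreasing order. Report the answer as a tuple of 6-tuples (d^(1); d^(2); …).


Interval decomposition of M: I[1,2], I[1,3], I[1,5], I[3,3], I[3,4], I[6,6].
HN type (ℓ=7): μ^(1)=30; μ^(2)=16; μ^(3)=25/2; μ^(4)=2; μ^(5)=-5; μ^(6)=-12; μ^(7)=-26

((0, 1, 0, 0, 0, 1); (0, 0, 0, 0, 1, 0); (0, 1, 1, 0, 0, 0); (0, 1, 1, 1, 0, 0); (0, 0, 1, 0, 0, 0); (0, 0, 1, 1, 0, 0); (3, 0, 0, 0, 0, 0))


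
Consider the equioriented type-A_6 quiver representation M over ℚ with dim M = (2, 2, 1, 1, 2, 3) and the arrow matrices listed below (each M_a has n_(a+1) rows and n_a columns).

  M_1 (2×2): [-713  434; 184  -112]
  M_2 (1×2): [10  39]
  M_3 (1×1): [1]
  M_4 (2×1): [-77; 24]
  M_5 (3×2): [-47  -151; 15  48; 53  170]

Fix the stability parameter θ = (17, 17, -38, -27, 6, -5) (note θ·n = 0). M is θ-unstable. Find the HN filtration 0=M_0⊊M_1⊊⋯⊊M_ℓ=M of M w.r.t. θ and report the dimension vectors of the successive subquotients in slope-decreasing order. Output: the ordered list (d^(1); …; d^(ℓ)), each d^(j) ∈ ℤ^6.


Via rank(M_{q-1}∘⋯∘M_p): M ≅ I[1,1], I[1,6], I[2,2], I[5,6], I[6,6].
μ_θ-semistable layers: μ^(1)=17; μ^(2)=1/2; μ^(3)=-5; μ^(4)=-31/4

((1, 1, 0, 0, 0, 0); (0, 0, 0, 0, 2, 2); (0, 0, 0, 0, 0, 1); (1, 1, 1, 1, 0, 0))


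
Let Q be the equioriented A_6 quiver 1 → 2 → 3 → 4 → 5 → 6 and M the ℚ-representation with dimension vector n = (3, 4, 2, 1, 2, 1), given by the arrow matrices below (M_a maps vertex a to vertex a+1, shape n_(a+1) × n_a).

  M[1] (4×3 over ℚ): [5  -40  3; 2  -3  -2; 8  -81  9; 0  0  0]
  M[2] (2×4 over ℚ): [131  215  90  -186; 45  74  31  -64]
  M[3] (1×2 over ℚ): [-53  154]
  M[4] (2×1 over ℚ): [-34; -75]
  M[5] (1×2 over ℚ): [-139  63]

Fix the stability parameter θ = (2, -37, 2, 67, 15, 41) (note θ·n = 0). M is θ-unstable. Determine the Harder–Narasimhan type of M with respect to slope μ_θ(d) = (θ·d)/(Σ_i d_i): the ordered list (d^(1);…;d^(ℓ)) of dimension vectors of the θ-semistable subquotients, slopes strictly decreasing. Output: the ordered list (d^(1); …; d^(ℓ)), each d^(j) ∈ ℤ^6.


Interval decomposition of M: I[1,2], I[1,3], I[1,6], I[2,2], I[5,5].
HN type (ℓ=5): μ^(1)=41; μ^(2)=15; μ^(3)=2; μ^(4)=-35/2; μ^(5)=-37

((0, 0, 0, 1, 1, 1); (0, 0, 0, 0, 1, 0); (0, 0, 2, 0, 0, 0); (3, 3, 0, 0, 0, 0); (0, 1, 0, 0, 0, 0))


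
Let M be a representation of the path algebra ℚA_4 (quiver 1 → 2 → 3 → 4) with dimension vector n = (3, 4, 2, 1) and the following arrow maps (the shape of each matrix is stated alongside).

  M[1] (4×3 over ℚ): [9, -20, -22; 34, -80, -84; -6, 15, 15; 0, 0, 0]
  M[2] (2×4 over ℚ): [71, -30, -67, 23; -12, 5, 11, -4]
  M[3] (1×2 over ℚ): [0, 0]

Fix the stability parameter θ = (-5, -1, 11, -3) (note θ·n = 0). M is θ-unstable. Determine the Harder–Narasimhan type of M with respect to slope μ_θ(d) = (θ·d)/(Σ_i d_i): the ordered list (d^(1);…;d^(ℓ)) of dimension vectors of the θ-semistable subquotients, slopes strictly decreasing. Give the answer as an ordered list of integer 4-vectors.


Via rank(M_{q-1}∘⋯∘M_p): M ≅ I[1,1], I[1,3]^2, I[2,2]^2, I[4,4].
μ_θ-semistable layers: μ^(1)=11; μ^(2)=-1; μ^(3)=-3; μ^(4)=-5

((0, 0, 2, 0); (0, 4, 0, 0); (0, 0, 0, 1); (3, 0, 0, 0))
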